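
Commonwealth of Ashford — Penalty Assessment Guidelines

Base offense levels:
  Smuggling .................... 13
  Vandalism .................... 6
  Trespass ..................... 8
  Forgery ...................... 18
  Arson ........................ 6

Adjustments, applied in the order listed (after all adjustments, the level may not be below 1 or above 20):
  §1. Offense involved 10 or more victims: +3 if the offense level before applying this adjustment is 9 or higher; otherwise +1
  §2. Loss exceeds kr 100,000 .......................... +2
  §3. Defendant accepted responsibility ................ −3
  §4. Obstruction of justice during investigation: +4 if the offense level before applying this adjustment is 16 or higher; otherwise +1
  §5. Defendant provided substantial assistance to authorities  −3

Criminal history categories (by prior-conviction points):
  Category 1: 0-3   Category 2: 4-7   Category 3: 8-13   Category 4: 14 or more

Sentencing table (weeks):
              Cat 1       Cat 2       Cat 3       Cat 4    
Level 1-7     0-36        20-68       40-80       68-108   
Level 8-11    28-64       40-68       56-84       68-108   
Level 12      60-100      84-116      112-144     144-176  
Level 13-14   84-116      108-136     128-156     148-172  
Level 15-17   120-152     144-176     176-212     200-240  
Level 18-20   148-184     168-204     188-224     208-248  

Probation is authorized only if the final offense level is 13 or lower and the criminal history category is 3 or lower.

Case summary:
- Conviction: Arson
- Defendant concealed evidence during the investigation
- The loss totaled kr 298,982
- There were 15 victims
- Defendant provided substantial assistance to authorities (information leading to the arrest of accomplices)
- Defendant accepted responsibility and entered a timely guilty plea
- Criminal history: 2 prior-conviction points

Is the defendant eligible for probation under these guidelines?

Base offense level for arson: 6.
§1 applies (level before this adjustment is 6 < 9, so +1): 6 + 1 = 7.
§2 applies: 7 + 2 = 9.
§3 applies: 9 − 3 = 6.
§4 applies (level before this adjustment is 6 < 16, so +1): 6 + 1 = 7.
§5 applies: 7 − 3 = 4.
Final offense level: 4.
Criminal history: 2 prior points → Category 1 (0-3).
Level 4 falls in the 1-7 band.
Grid: Level 1-7 × Category 1 = 0-36 weeks.
Probation check: level 4 ≤ 13 and category 1 ≤ 3 → eligible.

Yes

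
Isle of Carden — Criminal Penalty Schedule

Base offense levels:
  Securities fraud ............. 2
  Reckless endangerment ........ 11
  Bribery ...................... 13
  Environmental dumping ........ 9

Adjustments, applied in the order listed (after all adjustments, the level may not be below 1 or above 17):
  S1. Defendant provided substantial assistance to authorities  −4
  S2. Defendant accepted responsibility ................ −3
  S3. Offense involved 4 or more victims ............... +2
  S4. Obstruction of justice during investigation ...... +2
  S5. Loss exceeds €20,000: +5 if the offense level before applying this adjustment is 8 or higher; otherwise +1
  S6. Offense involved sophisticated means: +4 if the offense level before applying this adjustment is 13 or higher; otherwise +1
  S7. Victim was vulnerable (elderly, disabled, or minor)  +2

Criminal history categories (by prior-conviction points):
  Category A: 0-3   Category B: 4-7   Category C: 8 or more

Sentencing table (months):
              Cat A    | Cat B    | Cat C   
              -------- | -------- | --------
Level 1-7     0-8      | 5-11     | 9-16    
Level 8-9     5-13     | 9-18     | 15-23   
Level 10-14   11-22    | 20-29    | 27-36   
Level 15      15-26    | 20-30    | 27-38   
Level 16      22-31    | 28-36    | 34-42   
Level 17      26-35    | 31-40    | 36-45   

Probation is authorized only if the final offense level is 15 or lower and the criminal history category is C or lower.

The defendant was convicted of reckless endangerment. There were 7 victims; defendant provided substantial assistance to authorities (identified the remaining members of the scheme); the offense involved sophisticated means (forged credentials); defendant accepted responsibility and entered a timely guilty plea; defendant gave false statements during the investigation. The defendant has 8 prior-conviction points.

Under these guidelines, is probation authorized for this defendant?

Yes

Base offense level for reckless endangerment: 11.
S1 applies: 11 − 4 = 7.
S2 applies: 7 − 3 = 4.
S3 applies: 4 + 2 = 6.
S4 applies: 6 + 2 = 8.
S5 does not apply.
S6 applies (level before this adjustment is 8 < 13, so +1): 8 + 1 = 9.
S7 does not apply.
Final offense level: 9.
Criminal history: 8 prior points → Category C (8+).
Level 9 falls in the 8-9 band.
Grid: Level 8-9 × Category C = 15-23 months.
Probation check: level 9 ≤ 15 and category C ≤ C → eligible.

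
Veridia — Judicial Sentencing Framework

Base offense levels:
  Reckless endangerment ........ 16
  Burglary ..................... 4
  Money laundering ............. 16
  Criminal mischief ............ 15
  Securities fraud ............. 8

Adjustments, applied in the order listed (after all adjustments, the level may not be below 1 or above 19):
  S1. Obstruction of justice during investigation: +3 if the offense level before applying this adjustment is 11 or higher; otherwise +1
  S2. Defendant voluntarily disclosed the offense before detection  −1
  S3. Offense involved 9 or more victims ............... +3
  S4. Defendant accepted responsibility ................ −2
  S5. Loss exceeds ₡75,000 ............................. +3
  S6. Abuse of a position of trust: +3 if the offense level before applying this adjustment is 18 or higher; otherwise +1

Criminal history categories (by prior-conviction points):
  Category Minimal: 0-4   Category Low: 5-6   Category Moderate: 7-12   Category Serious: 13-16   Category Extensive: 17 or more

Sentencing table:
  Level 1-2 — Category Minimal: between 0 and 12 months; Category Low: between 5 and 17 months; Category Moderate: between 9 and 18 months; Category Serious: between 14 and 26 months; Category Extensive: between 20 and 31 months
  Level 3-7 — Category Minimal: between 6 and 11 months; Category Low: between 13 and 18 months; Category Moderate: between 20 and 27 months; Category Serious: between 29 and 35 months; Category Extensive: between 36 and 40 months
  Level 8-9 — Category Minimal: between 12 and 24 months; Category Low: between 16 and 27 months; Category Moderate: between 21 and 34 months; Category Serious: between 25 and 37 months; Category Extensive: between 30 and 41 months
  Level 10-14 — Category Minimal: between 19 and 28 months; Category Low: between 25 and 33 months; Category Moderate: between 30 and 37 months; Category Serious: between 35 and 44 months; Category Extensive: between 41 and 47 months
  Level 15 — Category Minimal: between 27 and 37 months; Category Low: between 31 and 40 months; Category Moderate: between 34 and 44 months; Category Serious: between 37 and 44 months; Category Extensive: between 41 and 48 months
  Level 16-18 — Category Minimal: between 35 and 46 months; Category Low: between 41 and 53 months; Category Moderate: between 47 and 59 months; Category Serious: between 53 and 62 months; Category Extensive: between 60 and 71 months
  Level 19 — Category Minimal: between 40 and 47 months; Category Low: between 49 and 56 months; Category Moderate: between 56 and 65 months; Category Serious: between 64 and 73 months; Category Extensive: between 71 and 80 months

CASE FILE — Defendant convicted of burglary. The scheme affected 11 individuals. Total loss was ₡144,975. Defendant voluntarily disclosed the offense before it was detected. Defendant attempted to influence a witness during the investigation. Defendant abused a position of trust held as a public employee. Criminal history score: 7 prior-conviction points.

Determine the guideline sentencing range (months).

30-37 months

Base offense level for burglary: 4.
S1 applies (level before this adjustment is 4 < 11, so +1): 4 + 1 = 5.
S2 applies: 5 − 1 = 4.
S3 applies: 4 + 3 = 7.
S5 applies: 7 + 3 = 10.
S6 applies (level before this adjustment is 10 < 18, so +1): 10 + 1 = 11.
Final offense level: 11.
Criminal history: 7 prior points → Category Moderate (7-12).
Level 11 falls in the 10-14 band.
Grid: Level 10-14 × Category Moderate = 30-37 months.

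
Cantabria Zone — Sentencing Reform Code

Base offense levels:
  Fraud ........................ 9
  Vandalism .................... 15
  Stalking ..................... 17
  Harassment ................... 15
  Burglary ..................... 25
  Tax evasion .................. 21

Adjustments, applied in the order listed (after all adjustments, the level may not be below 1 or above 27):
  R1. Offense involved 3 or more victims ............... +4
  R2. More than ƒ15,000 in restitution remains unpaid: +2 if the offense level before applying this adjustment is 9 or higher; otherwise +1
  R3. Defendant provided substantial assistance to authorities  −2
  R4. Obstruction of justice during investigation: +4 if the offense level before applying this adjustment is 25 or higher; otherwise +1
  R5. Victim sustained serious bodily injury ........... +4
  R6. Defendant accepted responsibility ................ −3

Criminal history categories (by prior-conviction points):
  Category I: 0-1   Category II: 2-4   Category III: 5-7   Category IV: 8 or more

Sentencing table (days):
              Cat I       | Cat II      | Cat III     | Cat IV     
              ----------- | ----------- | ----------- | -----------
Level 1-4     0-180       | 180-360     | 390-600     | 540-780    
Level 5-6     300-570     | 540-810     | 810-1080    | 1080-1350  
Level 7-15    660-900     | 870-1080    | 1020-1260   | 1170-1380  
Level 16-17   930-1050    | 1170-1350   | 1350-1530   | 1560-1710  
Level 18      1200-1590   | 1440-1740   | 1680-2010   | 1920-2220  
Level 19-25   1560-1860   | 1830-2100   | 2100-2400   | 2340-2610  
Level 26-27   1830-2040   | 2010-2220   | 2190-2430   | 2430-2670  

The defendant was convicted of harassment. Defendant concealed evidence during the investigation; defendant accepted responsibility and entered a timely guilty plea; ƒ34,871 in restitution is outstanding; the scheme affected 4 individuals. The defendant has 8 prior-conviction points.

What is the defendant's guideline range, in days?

2340-2610 days

Base offense level for harassment: 15.
R1 applies: 15 + 4 = 19.
R2 applies (level before this adjustment is 19 ≥ 9, so +2): 19 + 2 = 21.
R3 does not apply.
R4 applies (level before this adjustment is 21 < 25, so +1): 21 + 1 = 22.
R6 applies: 22 − 3 = 19.
Final offense level: 19.
Criminal history: 8 prior points → Category IV (8+).
Level 19 falls in the 19-25 band.
Grid: Level 19-25 × Category IV = 2340-2610 days.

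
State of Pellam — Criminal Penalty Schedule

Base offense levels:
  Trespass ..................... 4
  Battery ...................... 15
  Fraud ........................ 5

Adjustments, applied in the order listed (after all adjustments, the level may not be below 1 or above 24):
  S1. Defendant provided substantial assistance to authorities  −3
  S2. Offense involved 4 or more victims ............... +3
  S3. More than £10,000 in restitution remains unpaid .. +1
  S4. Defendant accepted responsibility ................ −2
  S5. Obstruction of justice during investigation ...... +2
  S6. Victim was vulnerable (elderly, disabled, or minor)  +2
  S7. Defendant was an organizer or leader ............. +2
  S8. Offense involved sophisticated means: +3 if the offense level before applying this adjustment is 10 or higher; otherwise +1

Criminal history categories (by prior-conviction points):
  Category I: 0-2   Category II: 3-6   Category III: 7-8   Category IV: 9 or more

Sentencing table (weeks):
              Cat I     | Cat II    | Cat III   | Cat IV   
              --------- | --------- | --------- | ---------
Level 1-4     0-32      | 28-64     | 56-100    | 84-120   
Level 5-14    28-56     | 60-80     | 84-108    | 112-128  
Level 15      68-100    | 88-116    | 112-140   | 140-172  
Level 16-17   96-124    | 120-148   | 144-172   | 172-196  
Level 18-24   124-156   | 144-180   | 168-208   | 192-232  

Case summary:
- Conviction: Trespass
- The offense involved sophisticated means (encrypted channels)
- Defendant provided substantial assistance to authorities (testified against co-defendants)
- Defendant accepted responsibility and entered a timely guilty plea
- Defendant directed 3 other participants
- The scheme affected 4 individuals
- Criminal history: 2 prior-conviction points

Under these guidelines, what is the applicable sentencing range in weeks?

28-56 weeks

Base offense level for trespass: 4.
S1 applies: 4 − 3 = 1.
S2 applies: 1 + 3 = 4.
S3 does not apply.
S4 applies: 4 − 2 = 2.
S5 does not apply.
S6 does not apply.
S7 applies: 2 + 2 = 4.
S8 applies (level before this adjustment is 4 < 10, so +1): 4 + 1 = 5.
Final offense level: 5.
Criminal history: 2 prior points → Category I (0-2).
Level 5 falls in the 5-14 band.
Grid: Level 5-14 × Category I = 28-56 weeks.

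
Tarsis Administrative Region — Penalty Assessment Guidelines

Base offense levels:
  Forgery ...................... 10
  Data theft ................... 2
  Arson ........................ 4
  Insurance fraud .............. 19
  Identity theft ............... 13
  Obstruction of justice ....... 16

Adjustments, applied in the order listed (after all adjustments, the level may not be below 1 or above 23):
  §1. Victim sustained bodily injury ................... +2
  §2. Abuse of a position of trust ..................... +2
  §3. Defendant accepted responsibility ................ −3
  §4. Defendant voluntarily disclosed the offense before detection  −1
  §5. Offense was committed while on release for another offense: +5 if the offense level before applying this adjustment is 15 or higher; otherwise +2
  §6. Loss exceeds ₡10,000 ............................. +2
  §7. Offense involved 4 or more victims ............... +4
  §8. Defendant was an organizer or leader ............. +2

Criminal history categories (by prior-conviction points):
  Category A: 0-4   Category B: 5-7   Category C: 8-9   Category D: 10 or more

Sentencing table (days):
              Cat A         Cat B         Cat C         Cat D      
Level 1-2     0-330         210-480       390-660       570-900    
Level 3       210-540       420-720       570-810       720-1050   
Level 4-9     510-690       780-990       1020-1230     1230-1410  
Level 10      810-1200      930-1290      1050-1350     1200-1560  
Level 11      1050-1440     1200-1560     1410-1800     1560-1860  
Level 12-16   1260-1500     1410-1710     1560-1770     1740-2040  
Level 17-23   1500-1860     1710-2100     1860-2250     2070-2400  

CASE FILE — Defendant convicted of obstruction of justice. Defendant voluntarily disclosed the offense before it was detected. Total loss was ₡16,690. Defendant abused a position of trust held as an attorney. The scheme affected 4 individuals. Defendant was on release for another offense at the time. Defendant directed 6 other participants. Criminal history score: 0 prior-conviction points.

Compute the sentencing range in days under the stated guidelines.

1500-1860 days

Base offense level for obstruction of justice: 16.
§1 does not apply.
§2 applies: 16 + 2 = 18.
§3 does not apply.
§4 applies: 18 − 1 = 17.
§5 applies (level before this adjustment is 17 ≥ 15, so +5): 17 + 5 = 22.
§6 applies: 22 + 2 = 24.
§7 applies: 24 + 4 = 28.
§8 applies: 28 + 2 = 30.
Level 30 exceeds the maximum of 23; capped at 23.
Final offense level: 23.
Criminal history: 0 prior points → Category A (0-4).
Level 23 falls in the 17-23 band.
Grid: Level 17-23 × Category A = 1500-1860 days.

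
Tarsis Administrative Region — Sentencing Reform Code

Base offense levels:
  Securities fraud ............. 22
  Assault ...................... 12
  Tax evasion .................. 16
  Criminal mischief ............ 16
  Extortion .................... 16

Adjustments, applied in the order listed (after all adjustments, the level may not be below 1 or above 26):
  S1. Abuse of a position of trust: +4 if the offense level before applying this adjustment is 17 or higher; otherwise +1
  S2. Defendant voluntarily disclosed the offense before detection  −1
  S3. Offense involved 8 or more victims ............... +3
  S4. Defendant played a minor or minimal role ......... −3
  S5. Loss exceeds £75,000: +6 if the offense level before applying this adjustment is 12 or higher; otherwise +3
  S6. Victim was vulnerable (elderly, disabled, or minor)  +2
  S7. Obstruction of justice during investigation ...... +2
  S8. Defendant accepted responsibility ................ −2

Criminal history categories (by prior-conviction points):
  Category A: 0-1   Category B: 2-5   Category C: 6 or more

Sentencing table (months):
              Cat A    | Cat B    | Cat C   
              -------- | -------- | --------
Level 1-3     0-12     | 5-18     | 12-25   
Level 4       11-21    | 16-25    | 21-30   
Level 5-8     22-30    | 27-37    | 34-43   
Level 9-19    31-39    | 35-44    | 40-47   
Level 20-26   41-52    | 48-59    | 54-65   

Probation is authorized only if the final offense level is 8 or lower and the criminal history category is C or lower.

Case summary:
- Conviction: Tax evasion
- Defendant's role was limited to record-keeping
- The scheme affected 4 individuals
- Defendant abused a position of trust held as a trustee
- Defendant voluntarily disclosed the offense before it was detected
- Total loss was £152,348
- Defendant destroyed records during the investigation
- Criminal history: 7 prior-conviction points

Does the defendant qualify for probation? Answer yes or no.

No

Base offense level for tax evasion: 16.
S1 applies (level before this adjustment is 16 < 17, so +1): 16 + 1 = 17.
S2 applies: 17 − 1 = 16.
S4 applies: 16 − 3 = 13.
S5 applies (level before this adjustment is 13 ≥ 12, so +6): 13 + 6 = 19.
S7 applies: 19 + 2 = 21.
Final offense level: 21.
Criminal history: 7 prior points → Category C (6+).
Level 21 falls in the 20-26 band.
Grid: Level 20-26 × Category C = 54-65 months.
Probation check: level 21 > 8 and category C ≤ C → not eligible.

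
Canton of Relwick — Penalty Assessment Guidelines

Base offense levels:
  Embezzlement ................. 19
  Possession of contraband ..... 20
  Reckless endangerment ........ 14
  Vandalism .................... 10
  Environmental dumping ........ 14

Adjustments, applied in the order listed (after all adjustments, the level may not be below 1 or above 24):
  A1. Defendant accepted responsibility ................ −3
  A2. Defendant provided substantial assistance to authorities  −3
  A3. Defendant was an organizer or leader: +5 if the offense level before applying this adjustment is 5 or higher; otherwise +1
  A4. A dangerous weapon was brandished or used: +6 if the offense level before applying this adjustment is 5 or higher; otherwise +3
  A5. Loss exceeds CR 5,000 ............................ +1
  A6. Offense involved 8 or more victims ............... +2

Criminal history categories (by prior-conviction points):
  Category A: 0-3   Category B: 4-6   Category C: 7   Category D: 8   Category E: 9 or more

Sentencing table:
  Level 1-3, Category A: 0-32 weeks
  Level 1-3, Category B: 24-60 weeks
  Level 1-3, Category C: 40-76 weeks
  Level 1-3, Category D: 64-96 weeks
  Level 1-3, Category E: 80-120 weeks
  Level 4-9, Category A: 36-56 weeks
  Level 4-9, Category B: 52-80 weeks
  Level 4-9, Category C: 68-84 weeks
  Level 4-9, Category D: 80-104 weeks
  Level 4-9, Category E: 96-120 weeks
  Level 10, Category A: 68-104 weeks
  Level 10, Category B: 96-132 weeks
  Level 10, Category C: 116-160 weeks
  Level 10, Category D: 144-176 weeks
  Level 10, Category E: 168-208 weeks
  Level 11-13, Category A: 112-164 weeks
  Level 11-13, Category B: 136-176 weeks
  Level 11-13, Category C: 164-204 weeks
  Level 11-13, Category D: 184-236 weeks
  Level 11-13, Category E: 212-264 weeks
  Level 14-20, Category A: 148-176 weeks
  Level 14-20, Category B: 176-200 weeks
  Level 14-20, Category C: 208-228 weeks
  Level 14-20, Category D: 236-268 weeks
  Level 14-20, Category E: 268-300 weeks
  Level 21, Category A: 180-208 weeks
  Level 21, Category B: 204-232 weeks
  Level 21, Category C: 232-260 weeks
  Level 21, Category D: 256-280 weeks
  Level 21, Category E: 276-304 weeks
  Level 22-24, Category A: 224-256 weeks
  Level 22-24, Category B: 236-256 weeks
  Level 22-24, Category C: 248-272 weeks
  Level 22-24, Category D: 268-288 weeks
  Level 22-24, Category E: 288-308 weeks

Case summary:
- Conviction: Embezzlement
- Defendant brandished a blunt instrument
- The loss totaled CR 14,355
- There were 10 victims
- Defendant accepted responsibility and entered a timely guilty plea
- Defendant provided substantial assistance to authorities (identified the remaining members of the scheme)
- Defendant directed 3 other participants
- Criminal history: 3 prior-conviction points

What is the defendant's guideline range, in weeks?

Base offense level for embezzlement: 19.
A1 applies: 19 − 3 = 16.
A2 applies: 16 − 3 = 13.
A3 applies (level before this adjustment is 13 ≥ 5, so +5): 13 + 5 = 18.
A4 applies (level before this adjustment is 18 ≥ 5, so +6): 18 + 6 = 24.
A5 applies: 24 + 1 = 25.
A6 applies: 25 + 2 = 27.
Level 27 exceeds the maximum of 24; capped at 24.
Final offense level: 24.
Criminal history: 3 prior points → Category A (0-3).
Level 24 falls in the 22-24 band.
Grid: Level 22-24 × Category A = 224-256 weeks.

224-256 weeks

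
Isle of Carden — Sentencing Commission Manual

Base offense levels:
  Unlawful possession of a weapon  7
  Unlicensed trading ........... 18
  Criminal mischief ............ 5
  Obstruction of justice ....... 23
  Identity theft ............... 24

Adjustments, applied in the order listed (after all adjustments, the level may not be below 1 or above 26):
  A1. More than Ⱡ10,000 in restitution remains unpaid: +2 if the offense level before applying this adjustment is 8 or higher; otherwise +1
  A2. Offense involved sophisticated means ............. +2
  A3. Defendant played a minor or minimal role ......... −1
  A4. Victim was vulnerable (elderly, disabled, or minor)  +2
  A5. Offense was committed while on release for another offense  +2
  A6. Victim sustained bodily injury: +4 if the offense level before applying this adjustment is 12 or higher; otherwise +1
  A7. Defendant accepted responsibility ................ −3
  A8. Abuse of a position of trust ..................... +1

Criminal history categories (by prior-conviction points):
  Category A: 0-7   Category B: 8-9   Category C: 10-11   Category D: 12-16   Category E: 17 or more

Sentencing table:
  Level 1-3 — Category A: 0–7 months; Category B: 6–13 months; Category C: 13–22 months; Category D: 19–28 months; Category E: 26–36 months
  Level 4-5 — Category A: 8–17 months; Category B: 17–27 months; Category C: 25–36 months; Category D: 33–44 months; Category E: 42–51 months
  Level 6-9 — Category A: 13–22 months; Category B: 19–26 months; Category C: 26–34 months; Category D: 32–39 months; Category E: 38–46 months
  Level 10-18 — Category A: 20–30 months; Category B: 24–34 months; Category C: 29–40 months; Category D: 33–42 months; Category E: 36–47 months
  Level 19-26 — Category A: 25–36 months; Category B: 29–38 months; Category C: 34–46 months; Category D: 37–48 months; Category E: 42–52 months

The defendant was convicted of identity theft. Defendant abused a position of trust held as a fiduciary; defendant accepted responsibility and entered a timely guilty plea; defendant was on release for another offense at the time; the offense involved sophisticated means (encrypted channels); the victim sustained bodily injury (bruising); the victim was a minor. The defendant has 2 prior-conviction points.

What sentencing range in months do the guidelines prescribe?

Base offense level for identity theft: 24.
A2 applies: 24 + 2 = 26.
A3 does not apply.
A4 applies: 26 + 2 = 28.
A5 applies: 28 + 2 = 30.
A6 applies (level before this adjustment is 30 ≥ 12, so +4): 30 + 4 = 34.
A7 applies: 34 − 3 = 31.
A8 applies: 31 + 1 = 32.
Level 32 exceeds the maximum of 26; capped at 26.
Final offense level: 26.
Criminal history: 2 prior points → Category A (0-7).
Level 26 falls in the 19-26 band.
Grid: Level 19-26 × Category A = 25-36 months.

25-36 months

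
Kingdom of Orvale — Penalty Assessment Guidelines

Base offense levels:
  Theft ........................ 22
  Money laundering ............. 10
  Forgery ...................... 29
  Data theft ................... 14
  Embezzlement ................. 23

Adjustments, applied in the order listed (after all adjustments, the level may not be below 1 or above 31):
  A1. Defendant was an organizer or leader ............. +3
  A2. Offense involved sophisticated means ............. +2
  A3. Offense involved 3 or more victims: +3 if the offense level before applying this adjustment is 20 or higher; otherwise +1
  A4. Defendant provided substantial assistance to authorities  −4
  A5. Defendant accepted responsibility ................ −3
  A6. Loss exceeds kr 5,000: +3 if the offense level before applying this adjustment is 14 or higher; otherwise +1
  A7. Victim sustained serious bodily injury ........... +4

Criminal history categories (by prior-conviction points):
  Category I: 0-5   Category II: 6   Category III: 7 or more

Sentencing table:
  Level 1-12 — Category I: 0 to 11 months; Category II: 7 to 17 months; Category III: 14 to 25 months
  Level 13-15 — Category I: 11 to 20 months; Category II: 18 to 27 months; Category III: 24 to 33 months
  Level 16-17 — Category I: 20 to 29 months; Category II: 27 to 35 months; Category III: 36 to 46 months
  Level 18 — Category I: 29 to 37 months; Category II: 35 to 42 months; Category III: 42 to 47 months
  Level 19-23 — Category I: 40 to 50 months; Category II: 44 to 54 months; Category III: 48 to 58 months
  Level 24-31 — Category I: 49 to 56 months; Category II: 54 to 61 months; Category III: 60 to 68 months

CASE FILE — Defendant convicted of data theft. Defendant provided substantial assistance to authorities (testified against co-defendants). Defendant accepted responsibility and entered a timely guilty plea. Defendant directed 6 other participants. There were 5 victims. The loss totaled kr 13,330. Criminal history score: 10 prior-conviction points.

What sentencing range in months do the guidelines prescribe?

14-25 months

Base offense level for data theft: 14.
A1 applies: 14 + 3 = 17.
A2 does not apply.
A3 applies (level before this adjustment is 17 < 20, so +1): 17 + 1 = 18.
A4 applies: 18 − 4 = 14.
A5 applies: 14 − 3 = 11.
A6 applies (level before this adjustment is 11 < 14, so +1): 11 + 1 = 12.
Final offense level: 12.
Criminal history: 10 prior points → Category III (7+).
Level 12 falls in the 1-12 band.
Grid: Level 1-12 × Category III = 14-25 months.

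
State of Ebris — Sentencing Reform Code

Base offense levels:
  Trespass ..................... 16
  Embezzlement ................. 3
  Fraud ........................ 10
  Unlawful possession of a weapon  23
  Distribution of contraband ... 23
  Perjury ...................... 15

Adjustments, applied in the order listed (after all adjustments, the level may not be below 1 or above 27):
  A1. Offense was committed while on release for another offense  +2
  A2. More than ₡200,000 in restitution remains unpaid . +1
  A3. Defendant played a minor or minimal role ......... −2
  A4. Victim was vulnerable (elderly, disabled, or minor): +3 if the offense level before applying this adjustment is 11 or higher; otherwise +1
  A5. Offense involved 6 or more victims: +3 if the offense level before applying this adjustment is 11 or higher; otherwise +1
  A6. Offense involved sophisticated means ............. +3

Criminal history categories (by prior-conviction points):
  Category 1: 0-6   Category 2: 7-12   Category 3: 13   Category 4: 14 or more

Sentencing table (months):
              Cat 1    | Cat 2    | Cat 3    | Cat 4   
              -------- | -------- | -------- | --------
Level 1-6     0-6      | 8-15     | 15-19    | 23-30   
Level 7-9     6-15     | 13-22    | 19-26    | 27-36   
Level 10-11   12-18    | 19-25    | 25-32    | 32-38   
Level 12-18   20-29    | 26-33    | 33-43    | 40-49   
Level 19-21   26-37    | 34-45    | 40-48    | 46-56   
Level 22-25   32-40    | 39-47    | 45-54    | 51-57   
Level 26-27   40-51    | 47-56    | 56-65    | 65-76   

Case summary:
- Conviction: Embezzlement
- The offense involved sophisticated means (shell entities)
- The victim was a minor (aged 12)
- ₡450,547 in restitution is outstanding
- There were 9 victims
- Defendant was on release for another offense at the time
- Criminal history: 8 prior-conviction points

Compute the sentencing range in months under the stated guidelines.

19-25 months

Base offense level for embezzlement: 3.
A1 applies: 3 + 2 = 5.
A2 applies: 5 + 1 = 6.
A4 applies (level before this adjustment is 6 < 11, so +1): 6 + 1 = 7.
A5 applies (level before this adjustment is 7 < 11, so +1): 7 + 1 = 8.
A6 applies: 8 + 3 = 11.
Final offense level: 11.
Criminal history: 8 prior points → Category 2 (7-12).
Level 11 falls in the 10-11 band.
Grid: Level 10-11 × Category 2 = 19-25 months.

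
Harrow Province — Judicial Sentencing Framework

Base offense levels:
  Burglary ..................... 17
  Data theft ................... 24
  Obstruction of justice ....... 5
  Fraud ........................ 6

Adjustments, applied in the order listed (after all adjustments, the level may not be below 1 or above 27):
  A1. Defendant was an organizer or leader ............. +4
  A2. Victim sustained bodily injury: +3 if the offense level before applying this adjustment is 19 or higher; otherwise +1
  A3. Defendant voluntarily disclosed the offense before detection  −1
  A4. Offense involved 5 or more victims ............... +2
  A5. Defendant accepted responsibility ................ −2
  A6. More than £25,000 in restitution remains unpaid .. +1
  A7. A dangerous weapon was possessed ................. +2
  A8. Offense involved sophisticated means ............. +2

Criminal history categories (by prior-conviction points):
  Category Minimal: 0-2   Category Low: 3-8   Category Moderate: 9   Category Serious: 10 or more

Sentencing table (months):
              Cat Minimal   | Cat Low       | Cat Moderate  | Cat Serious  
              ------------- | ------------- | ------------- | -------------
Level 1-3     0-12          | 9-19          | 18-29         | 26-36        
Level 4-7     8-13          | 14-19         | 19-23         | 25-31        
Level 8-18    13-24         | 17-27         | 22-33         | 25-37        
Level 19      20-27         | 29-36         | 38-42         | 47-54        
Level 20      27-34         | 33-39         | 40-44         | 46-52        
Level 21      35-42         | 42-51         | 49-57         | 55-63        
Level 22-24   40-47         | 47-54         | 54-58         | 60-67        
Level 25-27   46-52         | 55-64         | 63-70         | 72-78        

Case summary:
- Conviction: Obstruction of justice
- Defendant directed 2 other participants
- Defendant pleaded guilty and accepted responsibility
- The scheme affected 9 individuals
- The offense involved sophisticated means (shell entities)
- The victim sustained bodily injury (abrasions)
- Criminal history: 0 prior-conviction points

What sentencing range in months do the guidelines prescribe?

Base offense level for obstruction of justice: 5.
A1 applies: 5 + 4 = 9.
A2 applies (level before this adjustment is 9 < 19, so +1): 9 + 1 = 10.
A3 does not apply.
A4 applies: 10 + 2 = 12.
A5 applies: 12 − 2 = 10.
A6 does not apply.
A7 does not apply.
A8 applies: 10 + 2 = 12.
Final offense level: 12.
Criminal history: 0 prior points → Category Minimal (0-2).
Level 12 falls in the 8-18 band.
Grid: Level 8-18 × Category Minimal = 13-24 months.

13-24 months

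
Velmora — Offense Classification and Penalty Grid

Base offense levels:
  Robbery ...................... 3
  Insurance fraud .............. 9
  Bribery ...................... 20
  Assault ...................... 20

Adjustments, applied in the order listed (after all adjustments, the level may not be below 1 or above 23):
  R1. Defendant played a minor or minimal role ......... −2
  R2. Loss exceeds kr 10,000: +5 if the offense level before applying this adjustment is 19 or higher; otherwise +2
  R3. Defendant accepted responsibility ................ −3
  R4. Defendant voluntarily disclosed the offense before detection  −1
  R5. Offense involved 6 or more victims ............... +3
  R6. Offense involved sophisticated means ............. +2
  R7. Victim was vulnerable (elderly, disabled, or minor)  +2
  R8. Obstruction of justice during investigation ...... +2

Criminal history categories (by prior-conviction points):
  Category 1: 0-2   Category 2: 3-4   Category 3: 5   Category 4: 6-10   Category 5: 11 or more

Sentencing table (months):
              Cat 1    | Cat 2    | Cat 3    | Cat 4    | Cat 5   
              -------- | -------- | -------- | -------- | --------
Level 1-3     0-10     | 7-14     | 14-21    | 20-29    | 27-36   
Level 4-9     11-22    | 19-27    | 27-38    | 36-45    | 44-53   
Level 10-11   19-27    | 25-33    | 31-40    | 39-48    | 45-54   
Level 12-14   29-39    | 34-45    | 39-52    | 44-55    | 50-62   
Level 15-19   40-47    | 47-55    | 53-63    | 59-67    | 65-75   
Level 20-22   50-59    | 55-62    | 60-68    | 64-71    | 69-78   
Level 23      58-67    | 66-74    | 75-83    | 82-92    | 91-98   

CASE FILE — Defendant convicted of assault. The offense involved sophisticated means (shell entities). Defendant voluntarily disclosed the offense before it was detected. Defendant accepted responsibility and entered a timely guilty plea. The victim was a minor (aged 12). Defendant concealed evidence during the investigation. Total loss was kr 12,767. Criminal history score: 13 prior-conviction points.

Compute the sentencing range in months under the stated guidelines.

91-98 months

Base offense level for assault: 20.
R2 applies (level before this adjustment is 20 ≥ 19, so +5): 20 + 5 = 25.
R3 applies: 25 − 3 = 22.
R4 applies: 22 − 1 = 21.
R6 applies: 21 + 2 = 23.
R7 applies: 23 + 2 = 25.
R8 applies: 25 + 2 = 27.
Level 27 exceeds the maximum of 23; capped at 23.
Final offense level: 23.
Criminal history: 13 prior points → Category 5 (11+).
Level 23 falls in the 23 band.
Grid: Level 23 × Category 5 = 91-98 months.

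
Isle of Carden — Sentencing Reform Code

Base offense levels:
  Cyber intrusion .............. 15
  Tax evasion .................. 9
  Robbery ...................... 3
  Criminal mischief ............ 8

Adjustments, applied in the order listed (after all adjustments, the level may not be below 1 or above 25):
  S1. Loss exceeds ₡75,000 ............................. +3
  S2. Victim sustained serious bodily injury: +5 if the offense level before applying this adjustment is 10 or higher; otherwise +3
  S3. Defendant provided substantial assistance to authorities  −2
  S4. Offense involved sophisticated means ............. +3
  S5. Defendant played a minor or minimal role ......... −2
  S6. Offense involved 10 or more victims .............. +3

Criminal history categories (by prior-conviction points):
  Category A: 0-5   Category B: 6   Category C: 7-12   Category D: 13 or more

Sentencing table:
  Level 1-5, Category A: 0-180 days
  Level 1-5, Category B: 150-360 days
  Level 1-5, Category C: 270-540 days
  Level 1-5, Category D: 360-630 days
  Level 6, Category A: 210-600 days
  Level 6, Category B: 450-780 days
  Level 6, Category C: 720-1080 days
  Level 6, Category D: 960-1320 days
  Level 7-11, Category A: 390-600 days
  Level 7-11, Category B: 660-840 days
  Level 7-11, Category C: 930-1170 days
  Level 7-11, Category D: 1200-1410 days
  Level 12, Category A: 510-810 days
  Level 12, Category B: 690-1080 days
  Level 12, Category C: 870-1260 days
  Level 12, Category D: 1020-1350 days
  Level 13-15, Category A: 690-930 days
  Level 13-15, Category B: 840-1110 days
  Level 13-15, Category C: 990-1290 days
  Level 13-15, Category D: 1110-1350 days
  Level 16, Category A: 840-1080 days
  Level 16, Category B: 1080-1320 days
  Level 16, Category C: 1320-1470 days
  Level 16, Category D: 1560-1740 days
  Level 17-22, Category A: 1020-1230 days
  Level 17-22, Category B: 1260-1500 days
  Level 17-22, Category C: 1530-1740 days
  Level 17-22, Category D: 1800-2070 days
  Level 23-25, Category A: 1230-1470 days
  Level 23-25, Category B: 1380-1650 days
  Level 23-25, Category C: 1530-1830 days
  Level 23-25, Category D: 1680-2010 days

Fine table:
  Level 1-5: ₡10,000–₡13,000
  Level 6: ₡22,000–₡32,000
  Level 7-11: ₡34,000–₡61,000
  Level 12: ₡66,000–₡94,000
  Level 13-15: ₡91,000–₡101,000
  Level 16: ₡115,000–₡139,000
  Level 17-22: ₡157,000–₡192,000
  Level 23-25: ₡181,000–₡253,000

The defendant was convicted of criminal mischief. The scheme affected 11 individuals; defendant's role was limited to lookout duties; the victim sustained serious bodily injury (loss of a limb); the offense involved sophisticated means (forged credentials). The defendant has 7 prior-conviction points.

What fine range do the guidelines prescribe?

Base offense level for criminal mischief: 8.
S1 does not apply.
S2 applies (level before this adjustment is 8 < 10, so +3): 8 + 3 = 11.
S3 does not apply.
S4 applies: 11 + 3 = 14.
S5 applies: 14 − 2 = 12.
S6 applies: 12 + 3 = 15.
Final offense level: 15.
Level 15 falls in the 13-15 band.
Fine table: Level 13-15 → ₡91,000–₡101,000.

₡91,000–₡101,000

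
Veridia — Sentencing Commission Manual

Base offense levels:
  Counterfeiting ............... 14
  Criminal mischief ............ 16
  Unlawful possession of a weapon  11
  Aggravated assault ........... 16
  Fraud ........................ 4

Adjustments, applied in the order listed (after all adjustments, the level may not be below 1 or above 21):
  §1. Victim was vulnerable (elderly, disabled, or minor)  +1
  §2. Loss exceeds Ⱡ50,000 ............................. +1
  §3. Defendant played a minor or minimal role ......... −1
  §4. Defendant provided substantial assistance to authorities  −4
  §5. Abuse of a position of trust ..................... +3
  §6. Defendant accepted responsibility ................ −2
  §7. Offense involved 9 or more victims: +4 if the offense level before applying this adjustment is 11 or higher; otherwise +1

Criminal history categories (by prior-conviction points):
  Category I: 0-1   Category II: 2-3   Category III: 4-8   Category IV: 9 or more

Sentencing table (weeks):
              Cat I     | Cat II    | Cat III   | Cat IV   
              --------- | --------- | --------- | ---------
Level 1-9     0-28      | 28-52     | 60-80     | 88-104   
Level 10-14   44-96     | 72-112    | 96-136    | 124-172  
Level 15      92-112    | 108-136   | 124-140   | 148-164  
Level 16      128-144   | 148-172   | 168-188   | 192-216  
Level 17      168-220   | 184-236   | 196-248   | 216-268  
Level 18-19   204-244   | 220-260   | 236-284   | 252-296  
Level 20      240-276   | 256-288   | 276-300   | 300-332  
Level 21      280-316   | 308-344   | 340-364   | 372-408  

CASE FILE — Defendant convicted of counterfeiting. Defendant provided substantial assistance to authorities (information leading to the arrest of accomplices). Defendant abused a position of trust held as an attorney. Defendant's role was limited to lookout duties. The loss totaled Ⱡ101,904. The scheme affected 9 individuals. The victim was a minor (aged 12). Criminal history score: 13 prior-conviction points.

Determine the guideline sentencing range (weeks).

252-296 weeks

Base offense level for counterfeiting: 14.
§1 applies: 14 + 1 = 15.
§2 applies: 15 + 1 = 16.
§3 applies: 16 − 1 = 15.
§4 applies: 15 − 4 = 11.
§5 applies: 11 + 3 = 14.
§6 does not apply.
§7 applies (level before this adjustment is 14 ≥ 11, so +4): 14 + 4 = 18.
Final offense level: 18.
Criminal history: 13 prior points → Category IV (9+).
Level 18 falls in the 18-19 band.
Grid: Level 18-19 × Category IV = 252-296 weeks.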